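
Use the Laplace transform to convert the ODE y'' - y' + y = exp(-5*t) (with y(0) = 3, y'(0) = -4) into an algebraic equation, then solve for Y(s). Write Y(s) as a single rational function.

Y(s) = (3*s^2 + 8*s - 34)/(s^3 + 4*s^2 - 4*s + 5)

Apply the Laplace transform to the equation.
Using L{y''} = s^2 Y - s·y(0) - y'(0) and L{y'} = sY - y(0), with y(0) = 3, y'(0) = -4, the left side becomes (s^2 - s + 1)Y - (3*s - 7).
The right side is L{exp(-5*t)} = 1/(s + 5).
So (s^2 - s + 1)Y = 1/(s + 5) + (3*s - 7).
Solve for Y(s) and write it as one ratio of polynomials.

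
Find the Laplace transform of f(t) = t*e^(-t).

(s + 1)^(-2)

L{e^(-t)} = 1/(s + 1).
Then apply L{t·g(t)} = -d/ds[H(s)] with H(s) = 1/(s + 1):
differentiating 1 time and applying the sign gives (s + 1)^(-2).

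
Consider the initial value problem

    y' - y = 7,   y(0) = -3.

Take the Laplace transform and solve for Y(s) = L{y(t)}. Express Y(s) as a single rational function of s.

Take the Laplace transform of both sides.
Using L{y'} = sY - y(0) = sY - (-3), the left side becomes (s - 1)Y - (-3).
The right side is L{7} = 7/s.
So (s - 1)Y = 7/s + (-3).
Divide through and combine into a single rational function.

Y(s) = (-3*s + 7)/(s^2 - s)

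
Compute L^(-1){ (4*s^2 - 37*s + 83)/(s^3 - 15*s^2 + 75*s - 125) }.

-t^2*exp(5*t) + 3*t*exp(5*t) + 4*exp(5*t)

Factor the denominator: s^3 - 15*s^2 + 75*s - 125 = (s - 5)^3.
Partial fraction decomposition gives [4/(s - 5)] + [3/(s - 5)^2] + [-2/(s - 5)^3].
Invert each term: 4/(s - 5) ↔ 4e^(5t); 3/(s - 5)^2 ↔ 3t·e^(5t); -2/(s - 5)^3 ↔ (-1)t^2·e^(5t).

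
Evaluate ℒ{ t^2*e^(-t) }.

2/(s + 1)^3

L{e^(-t)} = 1/(s + 1).
Then apply L{t^2·g(t)} = (-1)^2 d^2/ds^2[H(s)] with H(s) = 1/(s + 1):
differentiating 2 times and applying the sign gives 2/(s + 1)^3.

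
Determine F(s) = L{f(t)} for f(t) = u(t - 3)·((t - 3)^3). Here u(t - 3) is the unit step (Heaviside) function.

By the second shifting theorem, L{u(t - c)·g(t - c)} = e^(-cs)·G(s) with c = 3 and G(s) = L{g(t)}.
L{t^3} = 3!/s^4 = 6/s^4.

F(s) = 6*exp(-3*s)/s^4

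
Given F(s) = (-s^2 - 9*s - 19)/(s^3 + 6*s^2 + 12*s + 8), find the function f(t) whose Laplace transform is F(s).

Factor the denominator: s^3 + 6*s^2 + 12*s + 8 = (s + 2)^3.
Partial fraction decomposition gives [-1/(s + 2)] + [-5/(s + 2)^2] + [-5/(s + 2)^3].
Invert each term: -1/(s + 2) ↔ -e^(-2t); -5/(s + 2)^2 ↔ -5t·e^(-2t); -5/(s + 2)^3 ↔ (-5/2)t^2·e^(-2t).

f(t) = -5*t^2*exp(-2*t)/2 - 5*t*exp(-2*t) - exp(-2*t)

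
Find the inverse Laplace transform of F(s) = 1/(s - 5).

exp(5*t)

Since L{e^(5t)} = 1/(s - 5), the inverse is exp(5*t).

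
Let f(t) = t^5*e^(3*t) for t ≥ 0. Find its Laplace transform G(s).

G(s) = 120/(s - 3)^6

L{t^5} = 5!/s^6 = 120/s^6.
By the first shifting theorem, multiplying by e^(3t) replaces s with s - 3.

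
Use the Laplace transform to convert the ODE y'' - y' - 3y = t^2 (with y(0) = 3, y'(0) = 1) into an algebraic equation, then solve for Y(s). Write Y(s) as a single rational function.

Laplace-transform each side.
Using L{y''} = s^2 Y - s·y(0) - y'(0) and L{y'} = sY - y(0), with y(0) = 3, y'(0) = 1, the left side becomes (s^2 - s - 3)Y - (3*s - 2).
The right side is L{t^2} = 2/s^3.
So (s^2 - s - 3)Y = 2/s^3 + (3*s - 2).
Solve for Y(s) and write it as one ratio of polynomials.

Y(s) = (3*s^4 - 2*s^3 + 2)/(s^5 - s^4 - 3*s^3)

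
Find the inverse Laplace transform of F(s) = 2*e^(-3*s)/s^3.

Heaviside(t - 3)*((t - 3)^2)

The factor e^(-3s) signals a time shift by c = 3 (second shifting theorem).
L{t^2} = 2!/s^3 = 2/s^3, so L^-1{2/s^3} = t^2.
Hence the inverse is u(t - 3) times that function evaluated at t - 3.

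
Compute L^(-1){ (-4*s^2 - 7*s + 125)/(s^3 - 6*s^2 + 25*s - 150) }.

Factor the denominator: s^3 - 6*s^2 + 25*s - 150 = (s - 6)*(s^2 + 25).
Partial fraction decomposition gives [-1/(s - 6)] + [-3*s/(s^2 + 25)] + [-25/(s^2 + 25)].
Invert each term: -1/(s - 6) ↔ -e^(6t); -3·s/(s^2 + 25) ↔ -3cos(5t); -5·5/(s^2 + 25) ↔ -5sin(5t).

-exp(6*t) - 5*sin(5*t) - 3*cos(5*t)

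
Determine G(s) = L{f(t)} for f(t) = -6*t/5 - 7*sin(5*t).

G(s) = -35/(s^2 + 25) - 6/(5*s^2)

The transform is linear, so treat each term independently.
(-6/5)·[L{t} = 1!/s^2 = 1/s^2]; (-7)·[L{sin(5t)} = 5/(s^2 + 25)].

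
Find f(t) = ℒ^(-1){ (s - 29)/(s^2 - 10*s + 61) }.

Complete the square in the denominator: s^2 - 10*s + 61 = (s - 5)^2 + 6^2.
Split the numerator to match: s - 29 = 1·(s - 5) - 4·6.
Invert each term: 1·(s - 5)/((s - 5)^2 + 36) ↔ e^(5t)cos(6t); -4·6/((s - 5)^2 + 36) ↔ -4e^(5t)sin(6t).

f(t) = -4*exp(5*t)*sin(6*t) + exp(5*t)*cos(6*t)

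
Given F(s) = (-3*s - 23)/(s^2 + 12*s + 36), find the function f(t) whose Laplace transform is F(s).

Factor the denominator: s^2 + 12*s + 36 = (s + 6)^2.
Partial fraction decomposition gives [-3/(s + 6)] + [-5/(s + 6)^2].
Invert each term: -3/(s + 6) ↔ -3e^(-6t); -5/(s + 6)^2 ↔ -5t·e^(-6t).

f(t) = -5*t*exp(-6*t) - 3*exp(-6*t)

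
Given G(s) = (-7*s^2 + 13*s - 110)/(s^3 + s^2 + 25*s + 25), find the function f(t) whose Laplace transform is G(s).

f(t) = 3*sin(5*t) - 2*cos(5*t) - 5*exp(-t)

Factor the denominator: s^3 + s^2 + 25*s + 25 = (s + 1)*(s^2 + 25).
Partial fraction decomposition gives [-5/(s + 1)] + [-2*s/(s^2 + 25)] + [15/(s^2 + 25)].
Invert each term: -5/(s + 1) ↔ -5e^(-t); -2·s/(s^2 + 25) ↔ -2cos(5t); 3·5/(s^2 + 25) ↔ 3sin(5t).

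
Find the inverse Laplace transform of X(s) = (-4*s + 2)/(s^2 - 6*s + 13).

Complete the square in the denominator: s^2 - 6*s + 13 = (s - 3)^2 + 2^2.
Split the numerator to match: -4*s + 2 = -4·(s - 3) - 5·2.
Invert each term: -4·(s - 3)/((s - 3)^2 + 4) ↔ -4e^(3t)cos(2t); -5·2/((s - 3)^2 + 4) ↔ -5e^(3t)sin(2t).

-5*exp(3*t)*sin(2*t) - 4*exp(3*t)*cos(2*t)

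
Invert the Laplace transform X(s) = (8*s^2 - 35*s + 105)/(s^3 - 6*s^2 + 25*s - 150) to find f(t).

Factor the denominator: s^3 - 6*s^2 + 25*s - 150 = (s - 6)*(s^2 + 25).
Partial fraction decomposition gives [3/(s - 6)] + [5*s/(s^2 + 25)] + [-5/(s^2 + 25)].
Invert each term: 3/(s - 6) ↔ 3e^(6t); 5·s/(s^2 + 25) ↔ 5cos(5t); -1·5/(s^2 + 25) ↔ -sin(5t).

f(t) = 3*exp(6*t) - sin(5*t) + 5*cos(5*t)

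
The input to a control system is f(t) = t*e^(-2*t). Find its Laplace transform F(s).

F(s) = (s + 2)^(-2)

L{e^(-2t)} = 1/(s + 2).
Then apply L{t·g(t)} = -d/ds[G(s)] with G(s) = 1/(s + 2):
differentiating 1 time and applying the sign gives (s + 2)^(-2).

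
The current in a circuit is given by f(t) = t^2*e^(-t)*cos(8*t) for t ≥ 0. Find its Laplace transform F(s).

L{cos(8t)} = s/(s^2 + 64).
Multiplying by e^(-t) shifts s → s + 1, so L{e^(-t)*cos(8*t)} = (s + 1)/((s + 1)^2 + 64).
Then apply L{t^2·g(t)} = (-1)^2 d^2/ds^2[G(s)] with G(s) = (s + 1)/((s + 1)^2 + 64):
differentiating 2 times and applying the sign gives 2*(s + 1)*(s^2 + 2*s - 191)/(s^2 + 2*s + 65)^3.

F(s) = 2*(s + 1)*(s^2 + 2*s - 191)/(s^2 + 2*s + 65)^3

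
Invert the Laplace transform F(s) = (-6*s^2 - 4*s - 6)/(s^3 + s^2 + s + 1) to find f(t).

f(t) = -2*sin(t) - 2*cos(t) - 4*exp(-t)

Factor the denominator: s^3 + s^2 + s + 1 = (s + 1)*(s^2 + 1).
Partial fraction decomposition gives [-4/(s + 1)] + [-2*s/(s^2 + 1)] + [-2/(s^2 + 1)].
Invert each term: -4/(s + 1) ↔ -4e^(-t); -2·s/(s^2 + 1) ↔ -2cos(t); -2·1/(s^2 + 1) ↔ -2sin(t).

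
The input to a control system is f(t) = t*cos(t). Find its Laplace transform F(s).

F(s) = (s - 1)*(s + 1)/(s^2 + 1)^2

L{cos(t)} = s/(s^2 + 1).
Then apply L{t·g(t)} = -d/ds[G(s)] with G(s) = s/(s^2 + 1):
differentiating 1 time and applying the sign gives (s - 1)*(s + 1)/(s^2 + 1)^2.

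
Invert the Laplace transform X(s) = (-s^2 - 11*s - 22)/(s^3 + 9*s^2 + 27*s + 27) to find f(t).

Factor the denominator: s^3 + 9*s^2 + 27*s + 27 = (s + 3)^3.
Partial fraction decomposition gives [-1/(s + 3)] + [-5/(s + 3)^2] + [2/(s + 3)^3].
Invert each term: -1/(s + 3) ↔ -e^(-3t); -5/(s + 3)^2 ↔ -5t·e^(-3t); 2/(s + 3)^3 ↔ (1)t^2·e^(-3t).

f(t) = t^2*exp(-3*t) - 5*t*exp(-3*t) - exp(-3*t)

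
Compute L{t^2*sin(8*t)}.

16*(3*s^2 - 64)/(s^2 + 64)^3

L{sin(8t)} = 8/(s^2 + 64).
Then apply L{t^2·g(t)} = (-1)^2 d^2/ds^2[H(s)] with H(s) = 8/(s^2 + 64):
differentiating 2 times and applying the sign gives 16*(3*s^2 - 64)/(s^2 + 64)^3.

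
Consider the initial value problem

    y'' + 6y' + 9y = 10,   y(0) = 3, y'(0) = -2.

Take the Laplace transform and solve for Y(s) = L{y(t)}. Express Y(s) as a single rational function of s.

Y(s) = (3*s^2 + 16*s + 10)/(s^3 + 6*s^2 + 9*s)

Transform both sides with L{·}.
The derivative rules (L{y''} = s^2 Y - s·y(0) - y'(0) and L{y'} = sY - y(0), with y(0) = 3, y'(0) = -2) turn the left side into (s^2 + 6*s + 9)Y - (3*s + 16).
The right side is L{10} = 10/s.
So (s^2 + 6*s + 9)Y = 10/s + (3*s + 16).
Isolate Y and clear denominators.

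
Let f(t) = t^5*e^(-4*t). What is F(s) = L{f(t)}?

F(s) = 120/(s + 4)^6

L{t^5} = 5!/s^6 = 120/s^6.
By the first shifting theorem, multiplying by e^(-4t) replaces s with s + 4.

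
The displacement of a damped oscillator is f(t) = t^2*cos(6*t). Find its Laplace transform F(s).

L{cos(6t)} = s/(s^2 + 36).
Then apply L{t^2·g(t)} = (-1)^2 d^2/ds^2[G(s)] with G(s) = s/(s^2 + 36):
differentiating 2 times and applying the sign gives 2*s*(s^2 - 108)/(s^2 + 36)^3.

F(s) = 2*s*(s^2 - 108)/(s^2 + 36)^3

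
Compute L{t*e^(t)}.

(s - 1)^(-2)

L{t} = 1!/s^2 = 1/s^2.
By the first shifting theorem, multiplying by e^(t) replaces s with s - 1.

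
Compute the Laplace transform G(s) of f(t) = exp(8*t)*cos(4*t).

G(s) = (s - 8)/((s - 8)^2 + 16)

L{cos(4t)} = s/(s^2 + 16).
By the first shifting theorem, multiplying by e^(8t) replaces s with s - 8.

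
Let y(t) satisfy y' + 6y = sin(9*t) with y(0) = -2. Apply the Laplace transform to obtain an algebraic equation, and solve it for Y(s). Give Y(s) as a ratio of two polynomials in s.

Y(s) = (-2*s^2 - 153)/(s^3 + 6*s^2 + 81*s + 486)

Laplace-transform each side.
Using L{y'} = sY - y(0) = sY - (-2), the left side becomes (s + 6)Y - (-2).
The right side is L{sin(9*t)} = 9/(s^2 + 81).
So (s + 6)Y = 9/(s^2 + 81) + (-2).
Divide through and combine into a single rational function.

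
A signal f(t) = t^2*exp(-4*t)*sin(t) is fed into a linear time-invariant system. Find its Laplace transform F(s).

F(s) = 2*(3*s^2 + 24*s + 47)/(s^2 + 8*s + 17)^3

L{sin(t)} = 1/(s^2 + 1).
Multiplying by e^(-4t) shifts s → s + 4, so L{exp(-4*t)*sin(t)} = 1/((s + 4)^2 + 1).
Then apply L{t^2·g(t)} = (-1)^2 d^2/ds^2[G(s)] with G(s) = 1/((s + 4)^2 + 1):
differentiating 2 times and applying the sign gives 2*(3*s^2 + 24*s + 47)/(s^2 + 8*s + 17)^3.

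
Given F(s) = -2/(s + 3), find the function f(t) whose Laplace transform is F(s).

Since L{e^(-3t)} = 1/(s + 3), the inverse is e^(-3*t), scaled by -2.

f(t) = -2*exp(-3*t)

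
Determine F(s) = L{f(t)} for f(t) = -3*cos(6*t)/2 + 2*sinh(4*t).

By linearity of the Laplace transform, transform each term separately.
(2)·[L{sinh(4t)} = 4/(s^2 - 16)]; (-3/2)·[L{cos(6t)} = s/(s^2 + 36)].

F(s) = -3*s/(2*(s^2 + 36)) + 8/(s^2 - 16)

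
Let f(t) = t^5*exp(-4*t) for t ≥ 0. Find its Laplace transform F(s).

F(s) = 120/(s + 4)^6

L{t^5} = 5!/s^6 = 120/s^6.
By the first shifting theorem, multiplying by e^(-4t) replaces s with s + 4.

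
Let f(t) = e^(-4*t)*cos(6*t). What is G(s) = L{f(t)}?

G(s) = (s + 4)/((s + 4)^2 + 36)

L{cos(6t)} = s/(s^2 + 36).
By the first shifting theorem, multiplying by e^(-4t) replaces s with s + 4.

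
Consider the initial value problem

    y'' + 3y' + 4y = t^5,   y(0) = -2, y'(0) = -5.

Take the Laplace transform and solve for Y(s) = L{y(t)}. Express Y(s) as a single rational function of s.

Laplace-transform each side.
The derivative rules (L{y''} = s^2 Y - s·y(0) - y'(0) and L{y'} = sY - y(0), with y(0) = -2, y'(0) = -5) turn the left side into (s^2 + 3*s + 4)Y - (-2*s - 11).
The right side is L{t^5} = 120/s^6.
So (s^2 + 3*s + 4)Y = 120/s^6 + (-2*s - 11).
Isolate Y and clear denominators.

Y(s) = (-2*s^7 - 11*s^6 + 120)/(s^8 + 3*s^7 + 4*s^6)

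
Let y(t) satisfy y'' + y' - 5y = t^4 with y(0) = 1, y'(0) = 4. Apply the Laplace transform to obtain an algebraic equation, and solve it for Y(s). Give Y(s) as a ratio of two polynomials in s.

Take the Laplace transform of both sides.
With L{y''} = s^2 Y - s·y(0) - y'(0) and L{y'} = sY - y(0), with y(0) = 1, y'(0) = 4: the LHS transforms to (s^2 + s - 5)Y - (s + 5).
The right side is L{t^4} = 24/s^5.
So (s^2 + s - 5)Y = 24/s^5 + (s + 5).
Isolate Y and clear denominators.

Y(s) = (s^6 + 5*s^5 + 24)/(s^7 + s^6 - 5*s^5)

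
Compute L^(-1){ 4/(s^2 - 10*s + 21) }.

Rewrite the denominator: s^2 - 10*s + 21 = (s - 5)^2 - 4.
The form in (s - 5) signals a first-shifting-theorem factor e^(5t).
Since L{sinh(2t)} = 2/(s^2 - 4), the inverse is e^(5*t)*sinh(2*t), scaled by 2.

2*exp(5*t)*sinh(2*t)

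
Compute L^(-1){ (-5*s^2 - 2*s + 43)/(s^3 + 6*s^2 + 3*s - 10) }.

2*exp(t) - 3*exp(-2*t) - 4*exp(-5*t)

Factor the denominator: s^3 + 6*s^2 + 3*s - 10 = (s - 1)*(s + 2)*(s + 5).
Partial fraction decomposition gives [-3/(s + 2)] + [-4/(s + 5)] + [2/(s - 1)].
Invert each term: -3/(s + 2) ↔ -3e^(-2t); -4/(s + 5) ↔ -4e^(-5t); 2/(s - 1) ↔ 2e^(t).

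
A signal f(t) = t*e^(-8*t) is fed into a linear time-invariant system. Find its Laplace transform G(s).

G(s) = (s + 8)^(-2)

L{e^(-8t)} = 1/(s + 8).
Then apply L{t·g(t)} = -d/ds[H(s)] with H(s) = 1/(s + 8):
differentiating 1 time and applying the sign gives (s + 8)^(-2).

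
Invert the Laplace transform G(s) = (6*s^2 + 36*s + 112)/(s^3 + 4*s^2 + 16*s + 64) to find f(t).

Factor the denominator: s^3 + 4*s^2 + 16*s + 64 = (s + 4)*(s^2 + 16).
Partial fraction decomposition gives [2/(s + 4)] + [4*s/(s^2 + 16)] + [20/(s^2 + 16)].
Invert each term: 2/(s + 4) ↔ 2e^(-4t); 4·s/(s^2 + 16) ↔ 4cos(4t); 5·4/(s^2 + 16) ↔ 5sin(4t).

f(t) = 5*sin(4*t) + 4*cos(4*t) + 2*exp(-4*t)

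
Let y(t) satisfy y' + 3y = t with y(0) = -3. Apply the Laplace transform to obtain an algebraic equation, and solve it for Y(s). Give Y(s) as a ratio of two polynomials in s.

Laplace-transform each side.
The derivative rules (L{y'} = sY - y(0) = sY - (-3)) turn the left side into (s + 3)Y - (-3).
The right side is L{t} = s^(-2).
So (s + 3)Y = s^(-2) + (-3).
Divide through and combine into a single rational function.

Y(s) = (-3*s^2 + 1)/(s^3 + 3*s^2)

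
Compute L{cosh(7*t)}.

L{cosh(7t)} = s/(s^2 - 49).

s/(s^2 - 49)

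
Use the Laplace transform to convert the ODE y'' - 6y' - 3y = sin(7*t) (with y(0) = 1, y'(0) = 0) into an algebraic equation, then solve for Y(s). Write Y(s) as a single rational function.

Y(s) = (s^3 - 6*s^2 + 49*s - 287)/(s^4 - 6*s^3 + 46*s^2 - 294*s - 147)

Laplace-transform each side.
Using L{y''} = s^2 Y - s·y(0) - y'(0) and L{y'} = sY - y(0), with y(0) = 1, y'(0) = 0, the left side becomes (s^2 - 6*s - 3)Y - (s - 6).
The right side is L{sin(7*t)} = 7/(s^2 + 49).
So (s^2 - 6*s - 3)Y = 7/(s^2 + 49) + (s - 6).
Solve for Y(s) and write it as one ratio of polynomials.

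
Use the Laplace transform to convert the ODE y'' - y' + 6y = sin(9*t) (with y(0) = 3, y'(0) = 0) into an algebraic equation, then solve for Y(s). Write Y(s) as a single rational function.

Y(s) = (3*s^3 - 3*s^2 + 243*s - 234)/(s^4 - s^3 + 87*s^2 - 81*s + 486)

Laplace-transform each side.
The derivative rules (L{y''} = s^2 Y - s·y(0) - y'(0) and L{y'} = sY - y(0), with y(0) = 3, y'(0) = 0) turn the left side into (s^2 - s + 6)Y - (3*s - 3).
The right side is L{sin(9*t)} = 9/(s^2 + 81).
So (s^2 - s + 6)Y = 9/(s^2 + 81) + (3*s - 3).
Solve for Y(s) and write it as one ratio of polynomials.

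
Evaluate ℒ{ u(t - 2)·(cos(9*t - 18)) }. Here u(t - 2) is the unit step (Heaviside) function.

s*exp(-2*s)/(s^2 + 81)

By the second shifting theorem, L{u(t - c)·g(t - c)} = e^(-cs)·G(s) with c = 2 and G(s) = L{g(t)}.
L{cos(9t)} = s/(s^2 + 81).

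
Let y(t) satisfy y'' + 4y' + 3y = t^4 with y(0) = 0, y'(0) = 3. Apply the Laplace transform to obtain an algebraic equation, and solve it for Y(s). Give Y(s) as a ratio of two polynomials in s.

Y(s) = (3*s^5 + 24)/(s^7 + 4*s^6 + 3*s^5)

Apply the Laplace transform to the equation.
Using L{y''} = s^2 Y - s·y(0) - y'(0) and L{y'} = sY - y(0), with y(0) = 0, y'(0) = 3, the left side becomes (s^2 + 4*s + 3)Y - (3).
The right side is L{t^4} = 24/s^5.
So (s^2 + 4*s + 3)Y = 24/s^5 + (3).
Isolate Y and clear denominators.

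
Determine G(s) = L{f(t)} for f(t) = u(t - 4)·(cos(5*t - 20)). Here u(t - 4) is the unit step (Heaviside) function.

G(s) = s*exp(-4*s)/(s^2 + 25)

By the second shifting theorem, L{u(t - c)·g(t - c)} = e^(-cs)·H(s) with c = 4 and H(s) = L{g(t)}.
L{cos(5t)} = s/(s^2 + 25).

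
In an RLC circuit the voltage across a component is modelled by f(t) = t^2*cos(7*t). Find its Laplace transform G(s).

G(s) = 2*s*(s^2 - 147)/(s^2 + 49)^3

L{cos(7t)} = s/(s^2 + 49).
Then apply L{t^2·g(t)} = (-1)^2 d^2/ds^2[H(s)] with H(s) = s/(s^2 + 49):
differentiating 2 times and applying the sign gives 2*s*(s^2 - 147)/(s^2 + 49)^3.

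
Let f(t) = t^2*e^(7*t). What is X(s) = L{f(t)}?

X(s) = 2/(s - 7)^3

L{e^(7t)} = 1/(s - 7).
Then apply L{t^2·g(t)} = (-1)^2 d^2/ds^2[G(s)] with G(s) = 1/(s - 7):
differentiating 2 times and applying the sign gives 2/(s - 7)^3.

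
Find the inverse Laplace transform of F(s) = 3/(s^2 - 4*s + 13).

Rewrite the denominator: s^2 - 4*s + 13 = (s - 2)^2 + 9.
The form in (s - 2) signals a first-shifting-theorem factor e^(2t).
Since L{sin(3t)} = 3/(s^2 + 9), the inverse is e^(2*t)*sin(3*t).

exp(2*t)*sin(3*t)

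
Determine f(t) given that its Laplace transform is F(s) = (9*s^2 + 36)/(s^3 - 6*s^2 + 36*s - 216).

f(t) = 5*exp(6*t) + 4*sin(6*t) + 4*cos(6*t)

Factor the denominator: s^3 - 6*s^2 + 36*s - 216 = (s - 6)*(s^2 + 36).
Partial fraction decomposition gives [5/(s - 6)] + [4*s/(s^2 + 36)] + [24/(s^2 + 36)].
Invert each term: 5/(s - 6) ↔ 5e^(6t); 4·s/(s^2 + 36) ↔ 4cos(6t); 4·6/(s^2 + 36) ↔ 4sin(6t).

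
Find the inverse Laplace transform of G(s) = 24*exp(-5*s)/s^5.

Heaviside(t - 5)*((t - 5)^4)

The factor e^(-5s) signals a time shift by c = 5 (second shifting theorem).
L{t^4} = 4!/s^5 = 24/s^5, so L^-1{24/s^5} = t^4.
Hence the inverse is u(t - 5) times that function evaluated at t - 5.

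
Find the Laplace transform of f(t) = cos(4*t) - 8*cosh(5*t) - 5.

The transform is linear, so treat each term independently.
L{cos(4t)} = s/(s^2 + 16); (-8)·[L{cosh(5t)} = s/(s^2 - 25)]; L{-5} = -5/s.

s/(s^2 + 16) - 8*s/(s^2 - 25) - 5/s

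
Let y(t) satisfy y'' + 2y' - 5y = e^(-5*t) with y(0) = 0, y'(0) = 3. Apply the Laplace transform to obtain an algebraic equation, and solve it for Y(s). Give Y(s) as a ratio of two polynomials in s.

Take the Laplace transform of both sides.
Using L{y''} = s^2 Y - s·y(0) - y'(0) and L{y'} = sY - y(0), with y(0) = 0, y'(0) = 3, the left side becomes (s^2 + 2*s - 5)Y - (3).
The right side is L{e^(-5*t)} = 1/(s + 5).
So (s^2 + 2*s - 5)Y = 1/(s + 5) + (3).
Divide through and combine into a single rational function.

Y(s) = (3*s + 16)/(s^3 + 7*s^2 + 5*s - 25)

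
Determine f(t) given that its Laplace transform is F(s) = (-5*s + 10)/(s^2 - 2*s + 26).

f(t) = exp(t)*sin(5*t) - 5*exp(t)*cos(5*t)

Complete the square in the denominator: s^2 - 2*s + 26 = (s - 1)^2 + 5^2.
Split the numerator to match: -5*s + 10 = -5·(s - 1) + 1·5.
Invert each term: -5·(s - 1)/((s - 1)^2 + 25) ↔ -5e^(t)cos(5t); 1·5/((s - 1)^2 + 25) ↔ e^(t)sin(5t).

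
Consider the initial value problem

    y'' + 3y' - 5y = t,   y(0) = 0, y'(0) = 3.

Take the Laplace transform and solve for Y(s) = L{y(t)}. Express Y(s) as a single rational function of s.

Y(s) = (3*s^2 + 1)/(s^4 + 3*s^3 - 5*s^2)

Transform both sides with L{·}.
The derivative rules (L{y''} = s^2 Y - s·y(0) - y'(0) and L{y'} = sY - y(0), with y(0) = 0, y'(0) = 3) turn the left side into (s^2 + 3*s - 5)Y - (3).
The right side is L{t} = s^(-2).
So (s^2 + 3*s - 5)Y = s^(-2) + (3).
Isolate Y and clear denominators.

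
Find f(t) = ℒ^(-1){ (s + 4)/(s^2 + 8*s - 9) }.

Rewrite the denominator: s^2 + 8*s - 9 = (s + 4)^2 - 25.
The form in (s + 4) signals a first-shifting-theorem factor e^(-4t).
Since L{cosh(5t)} = s/(s^2 - 25), the inverse is e^(-4*t)*cosh(5*t).

f(t) = exp(-4*t)*cosh(5*t)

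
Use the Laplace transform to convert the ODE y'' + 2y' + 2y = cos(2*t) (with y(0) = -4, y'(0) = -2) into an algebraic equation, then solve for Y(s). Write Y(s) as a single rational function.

Y(s) = (-4*s^3 - 10*s^2 - 15*s - 40)/(s^4 + 2*s^3 + 6*s^2 + 8*s + 8)

Apply the Laplace transform to the equation.
Using L{y''} = s^2 Y - s·y(0) - y'(0) and L{y'} = sY - y(0), with y(0) = -4, y'(0) = -2, the left side becomes (s^2 + 2*s + 2)Y - (-4*s - 10).
The right side is L{cos(2*t)} = s/(s^2 + 4).
So (s^2 + 2*s + 2)Y = s/(s^2 + 4) + (-4*s - 10).
Divide through and combine into a single rational function.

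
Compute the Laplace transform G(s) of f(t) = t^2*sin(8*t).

L{sin(8t)} = 8/(s^2 + 64).
Then apply L{t^2·g(t)} = (-1)^2 d^2/ds^2[H(s)] with H(s) = 8/(s^2 + 64):
differentiating 2 times and applying the sign gives 16*(3*s^2 - 64)/(s^2 + 64)^3.

G(s) = 16*(3*s^2 - 64)/(s^2 + 64)^3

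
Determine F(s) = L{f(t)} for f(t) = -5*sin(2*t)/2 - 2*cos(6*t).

By linearity of the Laplace transform, transform each term separately.
(-2)·[L{cos(6t)} = s/(s^2 + 36)]; (-5/2)·[L{sin(2t)} = 2/(s^2 + 4)].

F(s) = -2*s/(s^2 + 36) - 5/(s^2 + 4)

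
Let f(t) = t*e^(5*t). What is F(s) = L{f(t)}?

L{e^(5t)} = 1/(s - 5).
Then apply L{t·g(t)} = -d/ds[G(s)] with G(s) = 1/(s - 5):
differentiating 1 time and applying the sign gives (s - 5)^(-2).

F(s) = (s - 5)^(-2)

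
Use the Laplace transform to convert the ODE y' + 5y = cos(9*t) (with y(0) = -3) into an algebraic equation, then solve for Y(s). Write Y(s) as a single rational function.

Y(s) = (-3*s^2 + s - 243)/(s^3 + 5*s^2 + 81*s + 405)

Laplace-transform each side.
The derivative rules (L{y'} = sY - y(0) = sY - (-3)) turn the left side into (s + 5)Y - (-3).
The right side is L{cos(9*t)} = s/(s^2 + 81).
So (s + 5)Y = s/(s^2 + 81) + (-3).
Isolate Y and clear denominators.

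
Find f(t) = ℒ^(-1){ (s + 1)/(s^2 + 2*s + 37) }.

f(t) = exp(-t)*cos(6*t)

Rewrite the denominator: s^2 + 2*s + 37 = (s + 1)^2 + 36.
The form in (s + 1) signals a first-shifting-theorem factor e^(-t).
Since L{cos(6t)} = s/(s^2 + 36), the inverse is e^(-t)*cos(6*t).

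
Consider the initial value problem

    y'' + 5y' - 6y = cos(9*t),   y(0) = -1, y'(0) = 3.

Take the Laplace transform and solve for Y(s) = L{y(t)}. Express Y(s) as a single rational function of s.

Y(s) = (-s^3 - 2*s^2 - 80*s - 162)/(s^4 + 5*s^3 + 75*s^2 + 405*s - 486)

Transform both sides with L{·}.
With L{y''} = s^2 Y - s·y(0) - y'(0) and L{y'} = sY - y(0), with y(0) = -1, y'(0) = 3: the LHS transforms to (s^2 + 5*s - 6)Y - (-s - 2).
The right side is L{cos(9*t)} = s/(s^2 + 81).
So (s^2 + 5*s - 6)Y = s/(s^2 + 81) + (-s - 2).
Divide through and combine into a single rational function.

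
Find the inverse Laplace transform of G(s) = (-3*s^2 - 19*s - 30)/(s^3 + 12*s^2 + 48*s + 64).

-t^2*exp(-4*t) + 5*t*exp(-4*t) - 3*exp(-4*t)

Factor the denominator: s^3 + 12*s^2 + 48*s + 64 = (s + 4)^3.
Partial fraction decomposition gives [-3/(s + 4)] + [5/(s + 4)^2] + [-2/(s + 4)^3].
Invert each term: -3/(s + 4) ↔ -3e^(-4t); 5/(s + 4)^2 ↔ 5t·e^(-4t); -2/(s + 4)^3 ↔ (-1)t^2·e^(-4t).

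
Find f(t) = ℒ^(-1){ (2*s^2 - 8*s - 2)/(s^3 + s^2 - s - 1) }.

f(t) = -4*t*exp(-t) - 2*exp(t) + 4*exp(-t)

Factor the denominator: s^3 + s^2 - s - 1 = (s - 1)*(s + 1)^2.
Partial fraction decomposition gives [4/(s + 1)] + [-4/(s + 1)^2] + [-2/(s - 1)].
Invert each term: 4/(s + 1) ↔ 4e^(-t); -4/(s + 1)^2 ↔ -4t·e^(-t); -2/(s - 1) ↔ -2e^(t).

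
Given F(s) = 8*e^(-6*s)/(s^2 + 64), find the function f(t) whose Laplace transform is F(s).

The factor e^(-6s) signals a time shift by c = 6 (second shifting theorem).
L{sin(8t)} = 8/(s^2 + 64), so L^-1{8/(s^2 + 64)} = sin(8*t).
Hence the inverse is u(t - 6) times that function evaluated at t - 6.

f(t) = Heaviside(t - 6)*(sin(8*t - 48))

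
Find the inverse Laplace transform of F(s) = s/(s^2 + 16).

Since L{cos(4t)} = s/(s^2 + 16), the inverse is cos(4*t).

cos(4*t)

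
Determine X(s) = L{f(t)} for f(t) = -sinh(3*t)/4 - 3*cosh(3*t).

Apply the Laplace transform termwise.
(-1/4)·[L{sinh(3t)} = 3/(s^2 - 9)]; (-3)·[L{cosh(3t)} = s/(s^2 - 9)].

X(s) = -3*s/(s^2 - 9) - 3/(4*(s^2 - 9))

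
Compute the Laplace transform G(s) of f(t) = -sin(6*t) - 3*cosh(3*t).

By linearity of the Laplace transform, transform each term separately.
(-1)·[L{sin(6t)} = 6/(s^2 + 36)]; (-3)·[L{cosh(3t)} = s/(s^2 - 9)].

G(s) = -3*s/(s^2 - 9) - 6/(s^2 + 36)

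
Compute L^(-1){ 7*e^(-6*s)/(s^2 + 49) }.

The factor e^(-6s) signals a time shift by c = 6 (second shifting theorem).
L{sin(7t)} = 7/(s^2 + 49), so L^-1{7/(s^2 + 49)} = sin(7*t).
Hence the inverse is u(t - 6) times that function evaluated at t - 6.

Heaviside(t - 6)*(sin(7*t - 42))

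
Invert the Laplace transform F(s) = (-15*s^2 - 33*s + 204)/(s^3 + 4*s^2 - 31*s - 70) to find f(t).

Factor the denominator: s^3 + 4*s^2 - 31*s - 70 = (s - 5)*(s + 2)*(s + 7).
Partial fraction decomposition gives [-5/(s + 7)] + [-6/(s + 2)] + [-4/(s - 5)].
Invert each term: -5/(s + 7) ↔ -5e^(-7t); -6/(s + 2) ↔ -6e^(-2t); -4/(s - 5) ↔ -4e^(5t).

f(t) = -4*exp(5*t) - 6*exp(-2*t) - 5*exp(-7*t)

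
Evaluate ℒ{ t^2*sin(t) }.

L{sin(t)} = 1/(s^2 + 1).
Then apply L{t^2·g(t)} = (-1)^2 d^2/ds^2[G(s)] with G(s) = 1/(s^2 + 1):
differentiating 2 times and applying the sign gives 2*(3*s^2 - 1)/(s^2 + 1)^3.

2*(3*s^2 - 1)/(s^2 + 1)^3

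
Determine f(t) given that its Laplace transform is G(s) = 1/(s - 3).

Since L{e^(3t)} = 1/(s - 3), the inverse is e^(3*t).

f(t) = exp(3*t)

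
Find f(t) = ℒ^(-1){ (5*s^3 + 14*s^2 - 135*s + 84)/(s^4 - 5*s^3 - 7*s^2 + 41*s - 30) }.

f(t) = 4*exp(5*t) + 6*exp(2*t) - 2*exp(t) - 3*exp(-3*t)

Factor the denominator: s^4 - 5*s^3 - 7*s^2 + 41*s - 30 = (s - 5)*(s - 2)*(s - 1)*(s + 3).
Partial fraction decomposition gives [4/(s - 5)] + [-2/(s - 1)] + [6/(s - 2)] + [-3/(s + 3)].
Invert each term: 4/(s - 5) ↔ 4e^(5t); -2/(s - 1) ↔ -2e^(t); 6/(s - 2) ↔ 6e^(2t); -3/(s + 3) ↔ -3e^(-3t).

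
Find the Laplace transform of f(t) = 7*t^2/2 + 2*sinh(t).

The transform is linear, so treat each term independently.
(7/2)·[L{t^2} = 2!/s^3 = 2/s^3]; (2)·[L{sinh(t)} = 1/(s^2 - 1)].

2/(s^2 - 1) + 7/s^3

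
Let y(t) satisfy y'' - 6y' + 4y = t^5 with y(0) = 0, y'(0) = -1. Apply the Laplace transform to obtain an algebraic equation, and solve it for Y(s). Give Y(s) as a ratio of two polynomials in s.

Y(s) = (-s^6 + 120)/(s^8 - 6*s^7 + 4*s^6)

Apply the Laplace transform to the equation.
Using L{y''} = s^2 Y - s·y(0) - y'(0) and L{y'} = sY - y(0), with y(0) = 0, y'(0) = -1, the left side becomes (s^2 - 6*s + 4)Y - (-1).
The right side is L{t^5} = 120/s^6.
So (s^2 - 6*s + 4)Y = 120/s^6 + (-1).
Solve for Y(s) and write it as one ratio of polynomials.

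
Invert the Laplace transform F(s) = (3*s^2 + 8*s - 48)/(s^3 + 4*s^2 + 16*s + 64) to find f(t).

Factor the denominator: s^3 + 4*s^2 + 16*s + 64 = (s + 4)*(s^2 + 16).
Partial fraction decomposition gives [-1/(s + 4)] + [4*s/(s^2 + 16)] + [-8/(s^2 + 16)].
Invert each term: -1/(s + 4) ↔ -e^(-4t); 4·s/(s^2 + 16) ↔ 4cos(4t); -2·4/(s^2 + 16) ↔ -2sin(4t).

f(t) = -2*sin(4*t) + 4*cos(4*t) - exp(-4*t)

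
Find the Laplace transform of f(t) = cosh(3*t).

L{cosh(3t)} = s/(s^2 - 9).

s/(s^2 - 9)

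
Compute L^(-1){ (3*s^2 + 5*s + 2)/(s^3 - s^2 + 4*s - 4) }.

2*exp(t) + 3*sin(2*t) + cos(2*t)

Factor the denominator: s^3 - s^2 + 4*s - 4 = (s - 1)*(s^2 + 4).
Partial fraction decomposition gives [2/(s - 1)] + [s/(s^2 + 4)] + [6/(s^2 + 4)].
Invert each term: 2/(s - 1) ↔ 2e^(t); 1·s/(s^2 + 4) ↔ cos(2t); 3·2/(s^2 + 4) ↔ 3sin(2t).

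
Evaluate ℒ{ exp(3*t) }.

1/(s - 3)

L{e^(3t)} = 1/(s - 3).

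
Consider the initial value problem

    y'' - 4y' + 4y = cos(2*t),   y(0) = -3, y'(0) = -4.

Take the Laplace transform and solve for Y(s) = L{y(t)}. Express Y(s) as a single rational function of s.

Take the Laplace transform of both sides.
Using L{y''} = s^2 Y - s·y(0) - y'(0) and L{y'} = sY - y(0), with y(0) = -3, y'(0) = -4, the left side becomes (s^2 - 4*s + 4)Y - (-3*s + 8).
The right side is L{cos(2*t)} = s/(s^2 + 4).
So (s^2 - 4*s + 4)Y = s/(s^2 + 4) + (-3*s + 8).
Solve for Y(s) and write it as one ratio of polynomials.

Y(s) = (-3*s^3 + 8*s^2 - 11*s + 32)/(s^4 - 4*s^3 + 8*s^2 - 16*s + 16)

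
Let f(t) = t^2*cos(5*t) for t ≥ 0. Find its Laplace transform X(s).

X(s) = 2*s*(s^2 - 75)/(s^2 + 25)^3

L{cos(5t)} = s/(s^2 + 25).
Then apply L{t^2·g(t)} = (-1)^2 d^2/ds^2[G(s)] with G(s) = s/(s^2 + 25):
differentiating 2 times and applying the sign gives 2*s*(s^2 - 75)/(s^2 + 25)^3.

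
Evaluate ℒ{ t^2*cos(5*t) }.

2*s*(s^2 - 75)/(s^2 + 25)^3

L{cos(5t)} = s/(s^2 + 25).
Then apply L{t^2·g(t)} = (-1)^2 d^2/ds^2[G(s)] with G(s) = s/(s^2 + 25):
differentiating 2 times and applying the sign gives 2*s*(s^2 - 75)/(s^2 + 25)^3.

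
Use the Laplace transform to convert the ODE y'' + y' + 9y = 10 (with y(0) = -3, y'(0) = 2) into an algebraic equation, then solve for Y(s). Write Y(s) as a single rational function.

Y(s) = (-3*s^2 - s + 10)/(s^3 + s^2 + 9*s)

Take the Laplace transform of both sides.
The derivative rules (L{y''} = s^2 Y - s·y(0) - y'(0) and L{y'} = sY - y(0), with y(0) = -3, y'(0) = 2) turn the left side into (s^2 + s + 9)Y - (-3*s - 1).
The right side is L{10} = 10/s.
So (s^2 + s + 9)Y = 10/s + (-3*s - 1).
Solve for Y(s) and write it as one ratio of polynomials.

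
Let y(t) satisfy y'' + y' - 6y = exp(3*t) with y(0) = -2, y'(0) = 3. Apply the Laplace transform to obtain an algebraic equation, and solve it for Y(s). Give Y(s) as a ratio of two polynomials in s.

Y(s) = (-2*s^2 + 7*s - 2)/(s^3 - 2*s^2 - 9*s + 18)

Take the Laplace transform of both sides.
The derivative rules (L{y''} = s^2 Y - s·y(0) - y'(0) and L{y'} = sY - y(0), with y(0) = -2, y'(0) = 3) turn the left side into (s^2 + s - 6)Y - (-2*s + 1).
The right side is L{exp(3*t)} = 1/(s - 3).
So (s^2 + s - 6)Y = 1/(s - 3) + (-2*s + 1).
Solve for Y(s) and write it as one ratio of polynomials.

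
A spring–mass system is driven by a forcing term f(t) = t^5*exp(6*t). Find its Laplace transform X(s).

L{t^5} = 5!/s^6 = 120/s^6.
By the first shifting theorem, multiplying by e^(6t) replaces s with s - 6.

X(s) = 120/(s - 6)^6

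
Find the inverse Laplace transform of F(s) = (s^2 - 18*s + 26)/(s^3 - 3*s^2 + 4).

-2*t*exp(2*t) - 4*exp(2*t) + 5*exp(-t)

Factor the denominator: s^3 - 3*s^2 + 4 = (s - 2)^2*(s + 1).
Partial fraction decomposition gives [-4/(s - 2)] + [-2/(s - 2)^2] + [5/(s + 1)].
Invert each term: -4/(s - 2) ↔ -4e^(2t); -2/(s - 2)^2 ↔ -2t·e^(2t); 5/(s + 1) ↔ 5e^(-t).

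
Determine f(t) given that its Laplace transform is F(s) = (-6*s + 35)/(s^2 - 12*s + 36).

f(t) = -t*exp(6*t) - 6*exp(6*t)

Factor the denominator: s^2 - 12*s + 36 = (s - 6)^2.
Partial fraction decomposition gives [-6/(s - 6)] + [-1/(s - 6)^2].
Invert each term: -6/(s - 6) ↔ -6e^(6t); -1/(s - 6)^2 ↔ -t·e^(6t).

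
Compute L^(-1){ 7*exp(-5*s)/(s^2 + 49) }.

The factor e^(-5s) signals a time shift by c = 5 (second shifting theorem).
L{sin(7t)} = 7/(s^2 + 49), so L^-1{7/(s^2 + 49)} = sin(7*t).
Hence the inverse is u(t - 5) times that function evaluated at t - 5.

Heaviside(t - 5)*(sin(7*t - 35))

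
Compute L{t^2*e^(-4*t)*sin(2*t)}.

4*(3*s^2 + 24*s + 44)/(s^2 + 8*s + 20)^3

L{sin(2t)} = 2/(s^2 + 4).
Multiplying by e^(-4t) shifts s → s + 4, so L{e^(-4*t)*sin(2*t)} = 2/((s + 4)^2 + 4).
Then apply L{t^2·g(t)} = (-1)^2 d^2/ds^2[G(s)] with G(s) = 2/((s + 4)^2 + 4):
differentiating 2 times and applying the sign gives 4*(3*s^2 + 24*s + 44)/(s^2 + 8*s + 20)^3.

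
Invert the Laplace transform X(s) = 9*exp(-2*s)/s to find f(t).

The factor e^(-2s) signals a time shift by c = 2 (second shifting theorem).
L{9} = 9/s, so L^-1{9/s} = 9.
Hence the inverse is u(t - 2) times that function evaluated at t - 2.

f(t) = Heaviside(t - 2)*(9)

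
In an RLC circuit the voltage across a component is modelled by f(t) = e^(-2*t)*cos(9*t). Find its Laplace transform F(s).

F(s) = (s + 2)/((s + 2)^2 + 81)

L{cos(9t)} = s/(s^2 + 81).
By the first shifting theorem, multiplying by e^(-2t) replaces s with s + 2.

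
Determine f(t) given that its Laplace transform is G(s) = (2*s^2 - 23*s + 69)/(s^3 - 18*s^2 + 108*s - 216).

f(t) = 3*t^2*exp(6*t)/2 + t*exp(6*t) + 2*exp(6*t)

Factor the denominator: s^3 - 18*s^2 + 108*s - 216 = (s - 6)^3.
Partial fraction decomposition gives [2/(s - 6)] + [(s - 6)^(-2)] + [3/(s - 6)^3].
Invert each term: 2/(s - 6) ↔ 2e^(6t); 1/(s - 6)^2 ↔ t·e^(6t); 3/(s - 6)^3 ↔ (3/2)t^2·e^(6t).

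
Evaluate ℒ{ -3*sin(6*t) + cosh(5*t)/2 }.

s/(2*(s^2 - 25)) - 18/(s^2 + 36)

By linearity of the Laplace transform, transform each term separately.
(1/2)·[L{cosh(5t)} = s/(s^2 - 25)]; (-3)·[L{sin(6t)} = 6/(s^2 + 36)].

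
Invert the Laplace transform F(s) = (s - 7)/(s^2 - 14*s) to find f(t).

f(t) = exp(7*t)*cosh(7*t)

Rewrite the denominator: s^2 - 14*s = (s - 7)^2 - 49.
The form in (s - 7) signals a first-shifting-theorem factor e^(7t).
Since L{cosh(7t)} = s/(s^2 - 49), the inverse is exp(7*t)*cosh(7*t).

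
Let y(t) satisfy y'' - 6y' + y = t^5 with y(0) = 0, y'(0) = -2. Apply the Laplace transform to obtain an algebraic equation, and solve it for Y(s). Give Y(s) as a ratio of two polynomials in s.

Take the Laplace transform of both sides.
The derivative rules (L{y''} = s^2 Y - s·y(0) - y'(0) and L{y'} = sY - y(0), with y(0) = 0, y'(0) = -2) turn the left side into (s^2 - 6*s + 1)Y - (-2).
The right side is L{t^5} = 120/s^6.
So (s^2 - 6*s + 1)Y = 120/s^6 + (-2).
Divide through and combine into a single rational function.

Y(s) = (-2*s^6 + 120)/(s^8 - 6*s^7 + s^6)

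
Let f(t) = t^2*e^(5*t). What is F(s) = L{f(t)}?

L{e^(5t)} = 1/(s - 5).
Then apply L{t^2·g(t)} = (-1)^2 d^2/ds^2[G(s)] with G(s) = 1/(s - 5):
differentiating 2 times and applying the sign gives 2/(s - 5)^3.

F(s) = 2/(s - 5)^3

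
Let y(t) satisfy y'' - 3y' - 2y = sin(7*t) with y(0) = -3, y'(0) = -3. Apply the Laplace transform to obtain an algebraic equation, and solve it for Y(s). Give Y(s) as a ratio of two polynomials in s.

Y(s) = (-3*s^3 + 6*s^2 - 147*s + 301)/(s^4 - 3*s^3 + 47*s^2 - 147*s - 98)

Apply the Laplace transform to the equation.
With L{y''} = s^2 Y - s·y(0) - y'(0) and L{y'} = sY - y(0), with y(0) = -3, y'(0) = -3: the LHS transforms to (s^2 - 3*s - 2)Y - (-3*s + 6).
The right side is L{sin(7*t)} = 7/(s^2 + 49).
So (s^2 - 3*s - 2)Y = 7/(s^2 + 49) + (-3*s + 6).
Solve for Y(s) and write it as one ratio of polynomials.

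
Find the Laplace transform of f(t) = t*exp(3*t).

L{e^(3t)} = 1/(s - 3).
Then apply L{t·g(t)} = -d/ds[G(s)] with G(s) = 1/(s - 3):
differentiating 1 time and applying the sign gives (s - 3)^(-2).

(s - 3)^(-2)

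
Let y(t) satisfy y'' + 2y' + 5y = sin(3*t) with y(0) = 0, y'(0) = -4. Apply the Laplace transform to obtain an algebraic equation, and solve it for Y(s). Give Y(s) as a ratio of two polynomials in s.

Apply the Laplace transform to the equation.
Using L{y''} = s^2 Y - s·y(0) - y'(0) and L{y'} = sY - y(0), with y(0) = 0, y'(0) = -4, the left side becomes (s^2 + 2*s + 5)Y - (-4).
The right side is L{sin(3*t)} = 3/(s^2 + 9).
So (s^2 + 2*s + 5)Y = 3/(s^2 + 9) + (-4).
Divide through and combine into a single rational function.

Y(s) = (-4*s^2 - 33)/(s^4 + 2*s^3 + 14*s^2 + 18*s + 45)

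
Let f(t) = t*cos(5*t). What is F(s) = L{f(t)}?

L{cos(5t)} = s/(s^2 + 25).
Then apply L{t·g(t)} = -d/ds[G(s)] with G(s) = s/(s^2 + 25):
differentiating 1 time and applying the sign gives (s - 5)*(s + 5)/(s^2 + 25)^2.

F(s) = (s - 5)*(s + 5)/(s^2 + 25)^2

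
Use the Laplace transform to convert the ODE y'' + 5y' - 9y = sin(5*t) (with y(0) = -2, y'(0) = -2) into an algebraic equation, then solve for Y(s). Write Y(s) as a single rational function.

Laplace-transform each side.
With L{y''} = s^2 Y - s·y(0) - y'(0) and L{y'} = sY - y(0), with y(0) = -2, y'(0) = -2: the LHS transforms to (s^2 + 5*s - 9)Y - (-2*s - 12).
The right side is L{sin(5*t)} = 5/(s^2 + 25).
So (s^2 + 5*s - 9)Y = 5/(s^2 + 25) + (-2*s - 12).
Divide through and combine into a single rational function.

Y(s) = (-2*s^3 - 12*s^2 - 50*s - 295)/(s^4 + 5*s^3 + 16*s^2 + 125*s - 225)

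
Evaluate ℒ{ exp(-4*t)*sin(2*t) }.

L{sin(2t)} = 2/(s^2 + 4).
By the first shifting theorem, multiplying by e^(-4t) replaces s with s + 4.

2/((s + 4)^2 + 4)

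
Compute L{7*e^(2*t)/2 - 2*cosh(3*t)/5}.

By linearity of the Laplace transform, transform each term separately.
(7/2)·[L{e^(2t)} = 1/(s - 2)]; (-2/5)·[L{cosh(3t)} = s/(s^2 - 9)].

-2*s/(5*(s^2 - 9)) + 7/(2*(s - 2))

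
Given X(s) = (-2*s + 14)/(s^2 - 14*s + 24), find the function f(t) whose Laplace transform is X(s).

f(t) = -2*exp(7*t)*cosh(5*t)

Rewrite the denominator: s^2 - 14*s + 24 = (s - 7)^2 - 25.
The form in (s - 7) signals a first-shifting-theorem factor e^(7t).
Since L{cosh(5t)} = s/(s^2 - 25), the inverse is e^(7*t)*cosh(5*t), scaled by -2.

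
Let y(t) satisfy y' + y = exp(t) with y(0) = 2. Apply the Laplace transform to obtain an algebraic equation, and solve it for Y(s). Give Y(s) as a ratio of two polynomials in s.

Take the Laplace transform of both sides.
With L{y'} = sY - y(0) = sY - 2: the LHS transforms to (s + 1)Y - (2).
The right side is L{exp(t)} = 1/(s - 1).
So (s + 1)Y = 1/(s - 1) + (2).
Divide through and combine into a single rational function.

Y(s) = (2*s - 1)/(s^2 - 1)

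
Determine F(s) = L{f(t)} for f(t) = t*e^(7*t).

F(s) = (s - 7)^(-2)

L{t} = 1!/s^2 = 1/s^2.
By the first shifting theorem, multiplying by e^(7t) replaces s with s - 7.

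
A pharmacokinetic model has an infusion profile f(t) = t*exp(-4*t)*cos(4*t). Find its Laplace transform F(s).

F(s) = s*(s + 8)/(s^2 + 8*s + 32)^2

L{cos(4t)} = s/(s^2 + 16).
Multiplying by e^(-4t) shifts s → s + 4, so L{exp(-4*t)*cos(4*t)} = (s + 4)/((s + 4)^2 + 16).
Then apply L{t·g(t)} = -d/ds[G(s)] with G(s) = (s + 4)/((s + 4)^2 + 16):
differentiating 1 time and applying the sign gives s*(s + 8)/(s^2 + 8*s + 32)^2.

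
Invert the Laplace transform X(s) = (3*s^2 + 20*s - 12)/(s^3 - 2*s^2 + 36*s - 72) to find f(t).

f(t) = exp(2*t) + 4*sin(6*t) + 2*cos(6*t)

Factor the denominator: s^3 - 2*s^2 + 36*s - 72 = (s - 2)*(s^2 + 36).
Partial fraction decomposition gives [1/(s - 2)] + [2*s/(s^2 + 36)] + [24/(s^2 + 36)].
Invert each term: 1/(s - 2) ↔ e^(2t); 2·s/(s^2 + 36) ↔ 2cos(6t); 4·6/(s^2 + 36) ↔ 4sin(6t).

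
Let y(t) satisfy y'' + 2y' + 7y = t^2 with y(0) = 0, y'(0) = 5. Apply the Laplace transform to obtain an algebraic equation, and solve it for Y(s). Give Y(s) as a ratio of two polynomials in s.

Y(s) = (5*s^3 + 2)/(s^5 + 2*s^4 + 7*s^3)

Apply the Laplace transform to the equation.
The derivative rules (L{y''} = s^2 Y - s·y(0) - y'(0) and L{y'} = sY - y(0), with y(0) = 0, y'(0) = 5) turn the left side into (s^2 + 2*s + 7)Y - (5).
The right side is L{t^2} = 2/s^3.
So (s^2 + 2*s + 7)Y = 2/s^3 + (5).
Isolate Y and clear denominators.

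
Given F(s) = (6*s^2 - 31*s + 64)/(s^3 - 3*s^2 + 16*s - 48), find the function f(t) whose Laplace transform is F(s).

f(t) = exp(3*t) - 4*sin(4*t) + 5*cos(4*t)

Factor the denominator: s^3 - 3*s^2 + 16*s - 48 = (s - 3)*(s^2 + 16).
Partial fraction decomposition gives [1/(s - 3)] + [5*s/(s^2 + 16)] + [-16/(s^2 + 16)].
Invert each term: 1/(s - 3) ↔ e^(3t); 5·s/(s^2 + 16) ↔ 5cos(4t); -4·4/(s^2 + 16) ↔ -4sin(4t).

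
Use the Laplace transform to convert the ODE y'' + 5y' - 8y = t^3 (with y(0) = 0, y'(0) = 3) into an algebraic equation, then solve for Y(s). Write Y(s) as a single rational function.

Laplace-transform each side.
Using L{y''} = s^2 Y - s·y(0) - y'(0) and L{y'} = sY - y(0), with y(0) = 0, y'(0) = 3, the left side becomes (s^2 + 5*s - 8)Y - (3).
The right side is L{t^3} = 6/s^4.
So (s^2 + 5*s - 8)Y = 6/s^4 + (3).
Isolate Y and clear denominators.

Y(s) = (3*s^4 + 6)/(s^6 + 5*s^5 - 8*s^4)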